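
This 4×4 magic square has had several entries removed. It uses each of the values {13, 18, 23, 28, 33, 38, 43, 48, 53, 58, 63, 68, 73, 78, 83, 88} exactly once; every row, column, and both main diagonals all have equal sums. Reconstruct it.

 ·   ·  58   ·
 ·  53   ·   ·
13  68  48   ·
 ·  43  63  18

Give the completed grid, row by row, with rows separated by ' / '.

83 38 58 23 / 28 53 33 88 / 13 68 48 73 / 78 43 63 18

The 16 entries sum to 808, so each line sums to 808/4 = 202.
Using row 3: 13 + 68 + 48 + ? → (3,4) = 202 − 129 = 73.
From row 4, 202 − (43 + 63 + 18) gives (4,1) = 78.
Column 2 needs 202; the known cells sum to 164, so (1,2) = 38.
The remaining cell in column 3 is (2,3) = 202 − 169 = 33.
Main diagonal: 53 + 48 + 18 + ? = 202, so (1,1) = 83.
Anti-diagonal must total 202; the given cells sum to 179, so (1,4) = 23.
Column 1 must total 202; the given cells sum to 174, so (2,1) = 28.
The remaining cell in column 4 is (2,4) = 202 − 114 = 88.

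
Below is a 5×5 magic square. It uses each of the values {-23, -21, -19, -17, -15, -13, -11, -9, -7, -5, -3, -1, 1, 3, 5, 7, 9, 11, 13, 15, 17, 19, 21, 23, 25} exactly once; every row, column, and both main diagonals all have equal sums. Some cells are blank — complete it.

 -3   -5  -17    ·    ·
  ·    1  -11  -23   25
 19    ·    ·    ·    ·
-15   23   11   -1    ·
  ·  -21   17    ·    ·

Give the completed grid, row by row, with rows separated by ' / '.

-3 -5 -17 21 9 / 13 1 -11 -23 25 / 19 7 5 -7 -19 / -15 23 11 -1 -13 / -9 -21 17 15 3

The 25 entries sum to 25, so each line sums to 25/5 = 5.
The remaining cell in row 2 is (2,1) = 5 − (-8) = 13.
Using row 4: -15 + 23 + 11 + (-1) + ? → (4,5) = 5 − 18 = -13.
From column 1, 5 − (-3 + 13 + 19 + (-15)) gives (5,1) = -9.
From column 2, 5 − (-5 + 1 + 23 + (-21)) gives (3,2) = 7.
Column 3: -17 + (-11) + 11 + 17 + ? = 5, so (3,3) = 5.
Main diagonal needs 5; the known cells sum to 2, so (5,5) = 3.
From anti-diagonal, 5 − (-23 + 5 + 23 + (-9)) gives (1,5) = 9.
Row 1 must total 5; the given cells sum to -16, so (1,4) = 21.
From row 5, 5 − (-9 + (-21) + 17 + 3) gives (5,4) = 15.
Using column 4: 21 + (-23) + (-1) + 15 + ? → (3,4) = 5 − 12 = -7.
From column 5, 5 − (9 + 25 + (-13) + 3) gives (3,5) = -19.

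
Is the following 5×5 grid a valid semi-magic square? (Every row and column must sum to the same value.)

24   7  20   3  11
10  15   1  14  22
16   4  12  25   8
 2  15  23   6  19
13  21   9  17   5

No — column 2 sums to 62 but row 1 sums to 65.

Row 1: 24 + 7 + 20 + 3 + 11 = 65.
Row 2: 10 + 15 + 1 + 14 + 22 = 62.
Row 3: 16 + 4 + 12 + 25 + 8 = 65.
Row 4: 2 + 15 + 23 + 6 + 19 = 65.
Row 5: 13 + 21 + 9 + 17 + 5 = 65.
Column 1: 24 + 10 + 16 + 2 + 13 = 65.
Column 2: 7 + 15 + 4 + 15 + 21 = 62.
Column 3: 20 + 1 + 12 + 23 + 9 = 65.
Column 4: 3 + 14 + 25 + 6 + 17 = 65.
Column 5: 11 + 22 + 8 + 19 + 5 = 65.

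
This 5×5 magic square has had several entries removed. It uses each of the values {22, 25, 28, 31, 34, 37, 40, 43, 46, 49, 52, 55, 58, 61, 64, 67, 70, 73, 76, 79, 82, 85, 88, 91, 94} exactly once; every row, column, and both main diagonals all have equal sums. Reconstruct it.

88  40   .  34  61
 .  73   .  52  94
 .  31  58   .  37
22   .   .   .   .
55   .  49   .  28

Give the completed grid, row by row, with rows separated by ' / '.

88 40 67 34 61 / 46 73 25 52 94 / 79 31 58 85 37 / 22 64 91 43 70 / 55 82 49 76 28

The 25 entries sum to 1450, so each line sums to 1450/5 = 290.
Row 1 needs 290; the known cells sum to 223, so (1,3) = 67.
Column 5 must total 290; the given cells sum to 220, so (4,5) = 70.
The remaining cell in main diagonal is (4,4) = 290 − 247 = 43.
Anti-diagonal needs 290; the known cells sum to 226, so (4,2) = 64.
Using row 4: 22 + 64 + 43 + 70 + ? → (4,3) = 290 − 199 = 91.
Column 2: 40 + 73 + 31 + 64 + ? = 290, so (5,2) = 82.
Column 3 must total 290; the given cells sum to 265, so (2,3) = 25.
Using row 2: 73 + 25 + 52 + 94 + ? → (2,1) = 290 − 244 = 46.
Row 5 needs 290; the known cells sum to 214, so (5,4) = 76.
Column 1 must total 290; the given cells sum to 211, so (3,1) = 79.
Column 4: 34 + 52 + 43 + 76 + ? = 290, so (3,4) = 85.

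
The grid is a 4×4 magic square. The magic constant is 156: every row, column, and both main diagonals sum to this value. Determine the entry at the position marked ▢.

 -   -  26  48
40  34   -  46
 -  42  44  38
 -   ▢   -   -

52

Using row 2: 40 + 34 + 46 + ? → (2,3) = 156 − 120 = 36.
Using row 3: 42 + 44 + 38 + ? → (3,1) = 156 − 124 = 32.
From column 3, 156 − (26 + 36 + 44) gives (4,3) = 50.
Column 4: 48 + 46 + 38 + ? = 156, so (4,4) = 24.
Main diagonal: 34 + 44 + 24 + ? = 156, so (1,1) = 54.
Anti-diagonal needs 156; the known cells sum to 126, so (4,1) = 30.
Row 1 needs 156; the known cells sum to 128, so (1,2) = 28.
Using row 4: 30 + 50 + 24 + ? → (4,2) = 156 − 104 = 52.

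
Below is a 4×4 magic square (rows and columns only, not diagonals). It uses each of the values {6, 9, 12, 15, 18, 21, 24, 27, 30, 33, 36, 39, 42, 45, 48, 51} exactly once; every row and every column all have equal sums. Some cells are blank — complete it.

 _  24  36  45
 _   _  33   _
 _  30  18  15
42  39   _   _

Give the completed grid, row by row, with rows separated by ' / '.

The 16 entries sum to 456, so each line sums to 456/4 = 114.
Row 1 must total 114; the given cells sum to 105, so (1,1) = 9.
Row 3 needs 114; the known cells sum to 63, so (3,1) = 51.
Column 1 needs 114; the known cells sum to 102, so (2,1) = 12.
From column 2, 114 − (24 + 30 + 39) gives (2,2) = 21.
The remaining cell in column 3 is (4,3) = 114 − 87 = 27.
Row 2 needs 114; the known cells sum to 66, so (2,4) = 48.
Row 4 needs 114; the known cells sum to 108, so (4,4) = 6.

9 24 36 45 / 12 21 33 48 / 51 30 18 15 / 42 39 27 6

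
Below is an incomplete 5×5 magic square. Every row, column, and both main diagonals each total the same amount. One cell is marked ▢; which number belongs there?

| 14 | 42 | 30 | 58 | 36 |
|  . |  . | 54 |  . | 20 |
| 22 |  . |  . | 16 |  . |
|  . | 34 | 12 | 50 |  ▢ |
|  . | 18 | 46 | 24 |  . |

Row 1 is complete and sums to 180; that is the magic constant.
Column 3: 30 + 54 + 12 + 46 + ? = 180, so (3,3) = 38.
From column 4, 180 − (58 + 16 + 50 + 24) gives (2,4) = 32.
The remaining cell in anti-diagonal is (5,1) = 180 − 140 = 40.
The remaining cell in row 5 is (5,5) = 180 − 128 = 52.
Main diagonal: 14 + 38 + 50 + 52 + ? = 180, so (2,2) = 26.
Using row 2: 26 + 54 + 32 + 20 + ? → (2,1) = 180 − 132 = 48.
The remaining cell in column 1 is (4,1) = 180 − 124 = 56.
From column 2, 180 − (42 + 26 + 34 + 18) gives (3,2) = 60.
Row 3 must total 180; the given cells sum to 136, so (3,5) = 44.
Using row 4: 56 + 34 + 12 + 50 + ? → (4,5) = 180 − 152 = 28.

28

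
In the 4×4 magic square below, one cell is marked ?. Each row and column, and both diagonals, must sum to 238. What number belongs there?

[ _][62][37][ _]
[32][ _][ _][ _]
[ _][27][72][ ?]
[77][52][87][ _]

57

The remaining cell in row 4 is (4,4) = 238 − 216 = 22.
Column 2 needs 238; the known cells sum to 141, so (2,2) = 97.
From column 3, 238 − (37 + 72 + 87) gives (2,3) = 42.
Main diagonal needs 238; the known cells sum to 191, so (1,1) = 47.
Anti-diagonal needs 238; the known cells sum to 146, so (1,4) = 92.
Using row 2: 32 + 97 + 42 + ? → (2,4) = 238 − 171 = 67.
Column 1: 47 + 32 + 77 + ? = 238, so (3,1) = 82.
Column 4: 92 + 67 + 22 + ? = 238, so (3,4) = 57.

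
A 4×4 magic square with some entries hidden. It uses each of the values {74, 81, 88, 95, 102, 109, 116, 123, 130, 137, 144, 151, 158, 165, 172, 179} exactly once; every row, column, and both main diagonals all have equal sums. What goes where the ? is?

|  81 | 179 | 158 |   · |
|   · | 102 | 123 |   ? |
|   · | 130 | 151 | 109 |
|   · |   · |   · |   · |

The 16 entries sum to 2024, so each line sums to 2024/4 = 506.
Row 1 needs 506; the known cells sum to 418, so (1,4) = 88.
From row 3, 506 − (130 + 151 + 109) gives (3,1) = 116.
From column 2, 506 − (179 + 102 + 130) gives (4,2) = 95.
The remaining cell in column 3 is (4,3) = 506 − 432 = 74.
From main diagonal, 506 − (81 + 102 + 151) gives (4,4) = 172.
Anti-diagonal: 88 + 123 + 130 + ? = 506, so (4,1) = 165.
The remaining cell in column 1 is (2,1) = 506 − 362 = 144.
Column 4 needs 506; the known cells sum to 369, so (2,4) = 137.

137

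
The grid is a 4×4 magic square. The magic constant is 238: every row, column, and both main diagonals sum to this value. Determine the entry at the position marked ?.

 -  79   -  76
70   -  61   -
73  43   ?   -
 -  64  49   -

Column 2: 79 + 43 + 64 + ? = 238, so (2,2) = 52.
Anti-diagonal needs 238; the known cells sum to 180, so (4,1) = 58.
Using row 2: 70 + 52 + 61 + ? → (2,4) = 238 − 183 = 55.
The remaining cell in row 4 is (4,4) = 238 − 171 = 67.
Using column 1: 70 + 73 + 58 + ? → (1,1) = 238 − 201 = 37.
Using column 4: 76 + 55 + 67 + ? → (3,4) = 238 − 198 = 40.
Using main diagonal: 37 + 52 + 67 + ? → (3,3) = 238 − 156 = 82.

82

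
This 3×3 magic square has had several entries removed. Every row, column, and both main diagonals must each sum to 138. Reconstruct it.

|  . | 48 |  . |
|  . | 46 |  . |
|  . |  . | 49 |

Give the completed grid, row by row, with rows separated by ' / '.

43 48 47 / 50 46 42 / 45 44 49

Column 2 must total 138; the given cells sum to 94, so (3,2) = 44.
Main diagonal: 46 + 49 + ? = 138, so (1,1) = 43.
Row 1 needs 138; the known cells sum to 91, so (1,3) = 47.
Row 3: 44 + 49 + ? = 138, so (3,1) = 45.
The remaining cell in column 1 is (2,1) = 138 − 88 = 50.
Column 3: 47 + 49 + ? = 138, so (2,3) = 42.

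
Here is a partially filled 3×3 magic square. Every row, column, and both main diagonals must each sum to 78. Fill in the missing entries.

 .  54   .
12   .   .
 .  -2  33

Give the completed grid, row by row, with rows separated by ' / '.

19 54 5 / 12 26 40 / 47 -2 33

Row 3 needs 78; the known cells sum to 31, so (3,1) = 47.
Column 1 needs 78; the known cells sum to 59, so (1,1) = 19.
Column 2: 54 + (-2) + ? = 78, so (2,2) = 26.
Using anti-diagonal: 26 + 47 + ? → (1,3) = 78 − 73 = 5.
Using row 2: 12 + 26 + ? → (2,3) = 78 − 38 = 40.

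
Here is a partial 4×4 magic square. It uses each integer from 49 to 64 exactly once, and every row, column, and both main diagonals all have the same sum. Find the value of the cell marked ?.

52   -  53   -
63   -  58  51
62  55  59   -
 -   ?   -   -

60

The entries are 49 through 64, which sum to 904, so each line sums to 904/4 = 226.
From row 2, 226 − (63 + 58 + 51) gives (2,2) = 54.
From row 3, 226 − (62 + 55 + 59) gives (3,4) = 50.
Column 1: 52 + 63 + 62 + ? = 226, so (4,1) = 49.
Column 3 must total 226; the given cells sum to 170, so (4,3) = 56.
Main diagonal: 52 + 54 + 59 + ? = 226, so (4,4) = 61.
Anti-diagonal must total 226; the given cells sum to 162, so (1,4) = 64.
Row 1 must total 226; the given cells sum to 169, so (1,2) = 57.
Row 4 needs 226; the known cells sum to 166, so (4,2) = 60.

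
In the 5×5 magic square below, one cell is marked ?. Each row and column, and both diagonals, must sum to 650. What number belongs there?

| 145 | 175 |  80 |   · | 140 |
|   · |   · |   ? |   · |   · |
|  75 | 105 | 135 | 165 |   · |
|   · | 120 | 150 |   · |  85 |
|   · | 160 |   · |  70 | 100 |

From row 1, 650 − (145 + 175 + 80 + 140) gives (1,4) = 110.
The remaining cell in row 3 is (3,5) = 650 − 480 = 170.
Column 2: 175 + 105 + 120 + 160 + ? = 650, so (2,2) = 90.
Column 5: 140 + 170 + 85 + 100 + ? = 650, so (2,5) = 155.
Main diagonal needs 650; the known cells sum to 470, so (4,4) = 180.
Row 4: 120 + 150 + 180 + 85 + ? = 650, so (4,1) = 115.
Column 4: 110 + 165 + 180 + 70 + ? = 650, so (2,4) = 125.
Using anti-diagonal: 140 + 125 + 135 + 120 + ? → (5,1) = 650 − 520 = 130.
Row 5 must total 650; the given cells sum to 460, so (5,3) = 190.
Using column 1: 145 + 75 + 115 + 130 + ? → (2,1) = 650 − 465 = 185.
From column 3, 650 − (80 + 135 + 150 + 190) gives (2,3) = 95.

95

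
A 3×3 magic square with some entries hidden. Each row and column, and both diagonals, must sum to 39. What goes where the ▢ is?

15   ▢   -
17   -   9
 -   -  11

5

Row 2 must total 39; the given cells sum to 26, so (2,2) = 13.
Column 1 must total 39; the given cells sum to 32, so (3,1) = 7.
The remaining cell in column 3 is (1,3) = 39 − 20 = 19.
Using row 1: 15 + 19 + ? → (1,2) = 39 − 34 = 5.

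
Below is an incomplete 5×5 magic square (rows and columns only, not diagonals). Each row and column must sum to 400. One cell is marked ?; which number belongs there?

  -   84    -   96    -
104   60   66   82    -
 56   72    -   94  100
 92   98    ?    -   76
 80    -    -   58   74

64

Using row 2: 104 + 60 + 66 + 82 + ? → (2,5) = 400 − 312 = 88.
Row 3: 56 + 72 + 94 + 100 + ? = 400, so (3,3) = 78.
Column 1 needs 400; the known cells sum to 332, so (1,1) = 68.
Column 2 needs 400; the known cells sum to 314, so (5,2) = 86.
Using column 4: 96 + 82 + 94 + 58 + ? → (4,4) = 400 − 330 = 70.
Using column 5: 88 + 100 + 76 + 74 + ? → (1,5) = 400 − 338 = 62.
Row 1 must total 400; the given cells sum to 310, so (1,3) = 90.
Using row 4: 92 + 98 + 70 + 76 + ? → (4,3) = 400 − 336 = 64.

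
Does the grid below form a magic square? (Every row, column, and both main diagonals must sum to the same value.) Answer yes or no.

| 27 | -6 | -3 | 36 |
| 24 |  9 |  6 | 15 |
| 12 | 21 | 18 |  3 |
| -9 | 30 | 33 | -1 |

No — row 3 sums to 54 but main diagonal sums to 53.

Row 1: 27 + (-6) + (-3) + 36 = 54.
Row 2: 24 + 9 + 6 + 15 = 54.
Row 3: 12 + 21 + 18 + 3 = 54.
Row 4: -9 + 30 + 33 + (-1) = 53.
Column 1: 27 + 24 + 12 + (-9) = 54.
Column 2: -6 + 9 + 21 + 30 = 54.
Column 3: -3 + 6 + 18 + 33 = 54.
Column 4: 36 + 15 + 3 + (-1) = 53.
Main diagonal: 27 + 9 + 18 + (-1) = 53.
Anti-diagonal: 36 + 6 + 21 + (-9) = 54.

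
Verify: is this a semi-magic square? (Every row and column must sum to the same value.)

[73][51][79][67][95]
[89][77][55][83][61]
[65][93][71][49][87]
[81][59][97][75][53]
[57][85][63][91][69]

Yes

Row 1: 73 + 51 + 79 + 67 + 95 = 365.
Row 2: 89 + 77 + 55 + 83 + 61 = 365.
Row 3: 65 + 93 + 71 + 49 + 87 = 365.
Row 4: 81 + 59 + 97 + 75 + 53 = 365.
Row 5: 57 + 85 + 63 + 91 + 69 = 365.
Column 1: 73 + 89 + 65 + 81 + 57 = 365.
Column 2: 51 + 77 + 93 + 59 + 85 = 365.
Column 3: 79 + 55 + 71 + 97 + 63 = 365.
Column 4: 67 + 83 + 49 + 75 + 91 = 365.
Column 5: 95 + 61 + 87 + 53 + 69 = 365.
All lines sum to 365.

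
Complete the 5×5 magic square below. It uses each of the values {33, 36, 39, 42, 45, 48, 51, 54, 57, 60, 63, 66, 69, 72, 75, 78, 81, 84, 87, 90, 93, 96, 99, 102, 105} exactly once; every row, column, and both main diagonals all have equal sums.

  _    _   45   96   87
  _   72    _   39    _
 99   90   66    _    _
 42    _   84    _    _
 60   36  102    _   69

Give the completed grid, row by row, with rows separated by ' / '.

63 54 45 96 87 / 81 72 48 39 105 / 99 90 66 57 33 / 42 93 84 75 51 / 60 36 102 78 69

The 25 entries sum to 1725, so each line sums to 1725/5 = 345.
Row 5 needs 345; the known cells sum to 267, so (5,4) = 78.
Column 3 needs 345; the known cells sum to 297, so (2,3) = 48.
Anti-diagonal: 87 + 39 + 66 + 60 + ? = 345, so (4,2) = 93.
Column 2: 72 + 90 + 93 + 36 + ? = 345, so (1,2) = 54.
Row 1: 54 + 45 + 96 + 87 + ? = 345, so (1,1) = 63.
Column 1 needs 345; the known cells sum to 264, so (2,1) = 81.
From main diagonal, 345 − (63 + 72 + 66 + 69) gives (4,4) = 75.
Row 2: 81 + 72 + 48 + 39 + ? = 345, so (2,5) = 105.
Row 4 needs 345; the known cells sum to 294, so (4,5) = 51.
Column 4 needs 345; the known cells sum to 288, so (3,4) = 57.
Column 5: 87 + 105 + 51 + 69 + ? = 345, so (3,5) = 33.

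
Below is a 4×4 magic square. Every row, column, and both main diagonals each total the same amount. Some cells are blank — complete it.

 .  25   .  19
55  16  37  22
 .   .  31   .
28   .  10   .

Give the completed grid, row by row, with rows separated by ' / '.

34 25 52 19 / 55 16 37 22 / 13 46 31 40 / 28 43 10 49

Row 2 is already complete: 55 + 16 + 37 + 22 = 130, so that is the magic constant.
Column 3: 37 + 31 + 10 + ? = 130, so (1,3) = 52.
Using anti-diagonal: 19 + 37 + 28 + ? → (3,2) = 130 − 84 = 46.
Row 1 needs 130; the known cells sum to 96, so (1,1) = 34.
The remaining cell in column 1 is (3,1) = 130 − 117 = 13.
Column 2 must total 130; the given cells sum to 87, so (4,2) = 43.
From main diagonal, 130 − (34 + 16 + 31) gives (4,4) = 49.
Row 3 must total 130; the given cells sum to 90, so (3,4) = 40.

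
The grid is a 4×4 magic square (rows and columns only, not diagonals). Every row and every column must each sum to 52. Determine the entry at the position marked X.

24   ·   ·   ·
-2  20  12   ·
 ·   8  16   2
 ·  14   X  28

Row 2 must total 52; the given cells sum to 30, so (2,4) = 22.
Row 3 must total 52; the given cells sum to 26, so (3,1) = 26.
Column 1: 24 + (-2) + 26 + ? = 52, so (4,1) = 4.
From column 2, 52 − (20 + 8 + 14) gives (1,2) = 10.
Column 4: 22 + 2 + 28 + ? = 52, so (1,4) = 0.
Row 1: 24 + 10 + 0 + ? = 52, so (1,3) = 18.
Row 4 must total 52; the given cells sum to 46, so (4,3) = 6.

6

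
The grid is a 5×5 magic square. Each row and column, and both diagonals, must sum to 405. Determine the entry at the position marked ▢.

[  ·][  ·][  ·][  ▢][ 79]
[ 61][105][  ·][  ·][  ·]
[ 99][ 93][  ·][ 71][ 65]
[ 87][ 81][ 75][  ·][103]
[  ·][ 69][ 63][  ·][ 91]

95

Row 3 must total 405; the given cells sum to 328, so (3,3) = 77.
From row 4, 405 − (87 + 81 + 75 + 103) gives (4,4) = 59.
The remaining cell in column 2 is (1,2) = 405 − 348 = 57.
From column 5, 405 − (79 + 65 + 103 + 91) gives (2,5) = 67.
Main diagonal needs 405; the known cells sum to 332, so (1,1) = 73.
Using column 1: 73 + 61 + 99 + 87 + ? → (5,1) = 405 − 320 = 85.
Anti-diagonal: 79 + 77 + 81 + 85 + ? = 405, so (2,4) = 83.
Row 2 must total 405; the given cells sum to 316, so (2,3) = 89.
The remaining cell in row 5 is (5,4) = 405 − 308 = 97.
Using column 3: 89 + 77 + 75 + 63 + ? → (1,3) = 405 − 304 = 101.
From column 4, 405 − (83 + 71 + 59 + 97) gives (1,4) = 95.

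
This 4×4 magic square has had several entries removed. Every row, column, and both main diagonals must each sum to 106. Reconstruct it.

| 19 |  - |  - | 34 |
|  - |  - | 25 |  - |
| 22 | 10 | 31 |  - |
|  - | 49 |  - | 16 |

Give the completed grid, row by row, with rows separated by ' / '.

19 7 46 34 / 28 40 25 13 / 22 10 31 43 / 37 49 4 16

Row 3: 22 + 10 + 31 + ? = 106, so (3,4) = 43.
The remaining cell in column 4 is (2,4) = 106 − 93 = 13.
Main diagonal must total 106; the given cells sum to 66, so (2,2) = 40.
Anti-diagonal: 34 + 25 + 10 + ? = 106, so (4,1) = 37.
Using row 2: 40 + 25 + 13 + ? → (2,1) = 106 − 78 = 28.
The remaining cell in row 4 is (4,3) = 106 − 102 = 4.
Column 2 must total 106; the given cells sum to 99, so (1,2) = 7.
The remaining cell in column 3 is (1,3) = 106 − 60 = 46.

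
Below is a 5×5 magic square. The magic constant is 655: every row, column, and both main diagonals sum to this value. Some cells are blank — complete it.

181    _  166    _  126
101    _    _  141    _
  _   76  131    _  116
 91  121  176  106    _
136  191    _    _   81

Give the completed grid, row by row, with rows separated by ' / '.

181 111 166 71 126 / 101 156 86 141 171 / 146 76 131 186 116 / 91 121 176 106 161 / 136 191 96 151 81

Row 4: 91 + 121 + 176 + 106 + ? = 655, so (4,5) = 161.
From column 1, 655 − (181 + 101 + 91 + 136) gives (3,1) = 146.
Column 5: 126 + 116 + 161 + 81 + ? = 655, so (2,5) = 171.
Main diagonal: 181 + 131 + 106 + 81 + ? = 655, so (2,2) = 156.
Row 2: 101 + 156 + 141 + 171 + ? = 655, so (2,3) = 86.
Using row 3: 146 + 76 + 131 + 116 + ? → (3,4) = 655 − 469 = 186.
Column 2: 156 + 76 + 121 + 191 + ? = 655, so (1,2) = 111.
Column 3 needs 655; the known cells sum to 559, so (5,3) = 96.
Row 1 needs 655; the known cells sum to 584, so (1,4) = 71.
From row 5, 655 − (136 + 191 + 96 + 81) gives (5,4) = 151.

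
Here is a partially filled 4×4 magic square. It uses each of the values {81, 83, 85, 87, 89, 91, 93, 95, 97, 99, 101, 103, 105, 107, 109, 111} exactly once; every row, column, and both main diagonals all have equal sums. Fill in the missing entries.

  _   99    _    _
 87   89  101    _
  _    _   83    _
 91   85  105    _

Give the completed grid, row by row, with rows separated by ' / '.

The 16 entries sum to 1536, so each line sums to 1536/4 = 384.
From row 2, 384 − (87 + 89 + 101) gives (2,4) = 107.
Using row 4: 91 + 85 + 105 + ? → (4,4) = 384 − 281 = 103.
Column 2 needs 384; the known cells sum to 273, so (3,2) = 111.
Column 3 must total 384; the given cells sum to 289, so (1,3) = 95.
Main diagonal must total 384; the given cells sum to 275, so (1,1) = 109.
The remaining cell in anti-diagonal is (1,4) = 384 − 303 = 81.
Column 1 needs 384; the known cells sum to 287, so (3,1) = 97.
Column 4: 81 + 107 + 103 + ? = 384, so (3,4) = 93.

109 99 95 81 / 87 89 101 107 / 97 111 83 93 / 91 85 105 103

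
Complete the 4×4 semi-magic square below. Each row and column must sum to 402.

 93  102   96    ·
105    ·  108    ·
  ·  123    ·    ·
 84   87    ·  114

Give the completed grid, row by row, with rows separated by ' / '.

93 102 96 111 / 105 90 108 99 / 120 123 81 78 / 84 87 117 114

Using row 1: 93 + 102 + 96 + ? → (1,4) = 402 − 291 = 111.
Using row 4: 84 + 87 + 114 + ? → (4,3) = 402 − 285 = 117.
Column 1 needs 402; the known cells sum to 282, so (3,1) = 120.
Column 2: 102 + 123 + 87 + ? = 402, so (2,2) = 90.
Using column 3: 96 + 108 + 117 + ? → (3,3) = 402 − 321 = 81.
Row 2: 105 + 90 + 108 + ? = 402, so (2,4) = 99.
Row 3 must total 402; the given cells sum to 324, so (3,4) = 78.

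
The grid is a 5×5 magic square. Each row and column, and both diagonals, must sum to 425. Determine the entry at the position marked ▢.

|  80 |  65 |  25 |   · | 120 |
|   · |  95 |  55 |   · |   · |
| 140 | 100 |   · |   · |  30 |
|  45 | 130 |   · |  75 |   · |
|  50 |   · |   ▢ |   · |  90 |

145

The remaining cell in row 1 is (1,4) = 425 − 290 = 135.
From column 1, 425 − (80 + 140 + 45 + 50) gives (2,1) = 110.
Column 2: 65 + 95 + 100 + 130 + ? = 425, so (5,2) = 35.
Using main diagonal: 80 + 95 + 75 + 90 + ? → (3,3) = 425 − 340 = 85.
The remaining cell in anti-diagonal is (2,4) = 425 − 385 = 40.
Row 2 needs 425; the known cells sum to 300, so (2,5) = 125.
Using row 3: 140 + 100 + 85 + 30 + ? → (3,4) = 425 − 355 = 70.
Using column 4: 135 + 40 + 70 + 75 + ? → (5,4) = 425 − 320 = 105.
Column 5 must total 425; the given cells sum to 365, so (4,5) = 60.
From row 4, 425 − (45 + 130 + 75 + 60) gives (4,3) = 115.
The remaining cell in row 5 is (5,3) = 425 − 280 = 145.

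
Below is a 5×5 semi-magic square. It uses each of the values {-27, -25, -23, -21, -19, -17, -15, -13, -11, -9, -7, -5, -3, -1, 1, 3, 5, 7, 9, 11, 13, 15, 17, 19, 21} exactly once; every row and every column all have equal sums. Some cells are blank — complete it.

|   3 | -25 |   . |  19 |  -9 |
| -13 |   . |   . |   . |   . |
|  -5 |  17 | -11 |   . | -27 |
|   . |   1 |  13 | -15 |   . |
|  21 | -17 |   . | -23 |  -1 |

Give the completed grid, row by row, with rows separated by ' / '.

The 25 entries sum to -75, so each line sums to -75/5 = -15.
Row 1 needs -15; the known cells sum to -12, so (1,3) = -3.
Row 3 must total -15; the given cells sum to -26, so (3,4) = 11.
Row 5: 21 + (-17) + (-23) + (-1) + ? = -15, so (5,3) = 5.
Column 1 must total -15; the given cells sum to 6, so (4,1) = -21.
Column 2 must total -15; the given cells sum to -24, so (2,2) = 9.
Column 3 needs -15; the known cells sum to 4, so (2,3) = -19.
From column 4, -15 − (19 + 11 + (-15) + (-23)) gives (2,4) = -7.
Row 2 needs -15; the known cells sum to -30, so (2,5) = 15.
From row 4, -15 − (-21 + 1 + 13 + (-15)) gives (4,5) = 7.

3 -25 -3 19 -9 / -13 9 -19 -7 15 / -5 17 -11 11 -27 / -21 1 13 -15 7 / 21 -17 5 -23 -1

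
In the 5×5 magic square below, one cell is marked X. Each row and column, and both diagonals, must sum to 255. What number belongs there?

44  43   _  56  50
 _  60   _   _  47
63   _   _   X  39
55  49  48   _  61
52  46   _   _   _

45

From row 1, 255 − (44 + 43 + 56 + 50) gives (1,3) = 62.
Row 4 needs 255; the known cells sum to 213, so (4,4) = 42.
Using column 1: 44 + 63 + 55 + 52 + ? → (2,1) = 255 − 214 = 41.
The remaining cell in column 2 is (3,2) = 255 − 198 = 57.
Column 5 needs 255; the known cells sum to 197, so (5,5) = 58.
Using main diagonal: 44 + 60 + 42 + 58 + ? → (3,3) = 255 − 204 = 51.
Anti-diagonal needs 255; the known cells sum to 202, so (2,4) = 53.
From row 2, 255 − (41 + 60 + 53 + 47) gives (2,3) = 54.
Row 3 needs 255; the known cells sum to 210, so (3,4) = 45.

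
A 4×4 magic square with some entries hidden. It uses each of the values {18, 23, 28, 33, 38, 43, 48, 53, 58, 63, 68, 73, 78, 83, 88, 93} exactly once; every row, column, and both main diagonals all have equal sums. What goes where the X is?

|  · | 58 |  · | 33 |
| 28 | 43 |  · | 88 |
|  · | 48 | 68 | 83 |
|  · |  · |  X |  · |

The 16 entries sum to 888, so each line sums to 888/4 = 222.
The remaining cell in row 2 is (2,3) = 222 − 159 = 63.
Row 3 must total 222; the given cells sum to 199, so (3,1) = 23.
Column 2: 58 + 43 + 48 + ? = 222, so (4,2) = 73.
Using column 4: 33 + 88 + 83 + ? → (4,4) = 222 − 204 = 18.
Main diagonal must total 222; the given cells sum to 129, so (1,1) = 93.
Using anti-diagonal: 33 + 63 + 48 + ? → (4,1) = 222 − 144 = 78.
From row 1, 222 − (93 + 58 + 33) gives (1,3) = 38.
Row 4 must total 222; the given cells sum to 169, so (4,3) = 53.

53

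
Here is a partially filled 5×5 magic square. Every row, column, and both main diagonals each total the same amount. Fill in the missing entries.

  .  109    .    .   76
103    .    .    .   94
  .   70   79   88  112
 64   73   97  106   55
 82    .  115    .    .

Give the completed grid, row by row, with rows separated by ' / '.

Row 4 is already complete: 64 + 73 + 97 + 106 + 55 = 395, so that is the magic constant.
Using row 3: 70 + 79 + 88 + 112 + ? → (3,1) = 395 − 349 = 46.
The remaining cell in column 1 is (1,1) = 395 − 295 = 100.
Column 5: 76 + 94 + 112 + 55 + ? = 395, so (5,5) = 58.
Main diagonal needs 395; the known cells sum to 343, so (2,2) = 52.
Anti-diagonal: 76 + 79 + 73 + 82 + ? = 395, so (2,4) = 85.
Row 2 needs 395; the known cells sum to 334, so (2,3) = 61.
Column 2: 109 + 52 + 70 + 73 + ? = 395, so (5,2) = 91.
From column 3, 395 − (61 + 79 + 97 + 115) gives (1,3) = 43.
Row 1: 100 + 109 + 43 + 76 + ? = 395, so (1,4) = 67.
Row 5 must total 395; the given cells sum to 346, so (5,4) = 49.

100 109 43 67 76 / 103 52 61 85 94 / 46 70 79 88 112 / 64 73 97 106 55 / 82 91 115 49 58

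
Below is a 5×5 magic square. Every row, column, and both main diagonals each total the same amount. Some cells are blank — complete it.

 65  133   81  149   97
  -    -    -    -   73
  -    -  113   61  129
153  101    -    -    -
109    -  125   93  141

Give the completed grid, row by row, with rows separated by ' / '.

65 133 81 149 97 / 121 89 137 105 73 / 77 145 113 61 129 / 153 101 69 117 85 / 109 57 125 93 141

Row 1 is already complete: 65 + 133 + 81 + 149 + 97 = 525, so that is the magic constant.
From row 5, 525 − (109 + 125 + 93 + 141) gives (5,2) = 57.
Using column 5: 97 + 73 + 129 + 141 + ? → (4,5) = 525 − 440 = 85.
From anti-diagonal, 525 − (97 + 113 + 101 + 109) gives (2,4) = 105.
Column 4 must total 525; the given cells sum to 408, so (4,4) = 117.
Using main diagonal: 65 + 113 + 117 + 141 + ? → (2,2) = 525 − 436 = 89.
Row 4: 153 + 101 + 117 + 85 + ? = 525, so (4,3) = 69.
Column 2 needs 525; the known cells sum to 380, so (3,2) = 145.
Column 3 must total 525; the given cells sum to 388, so (2,3) = 137.
Row 2 must total 525; the given cells sum to 404, so (2,1) = 121.
Row 3 must total 525; the given cells sum to 448, so (3,1) = 77.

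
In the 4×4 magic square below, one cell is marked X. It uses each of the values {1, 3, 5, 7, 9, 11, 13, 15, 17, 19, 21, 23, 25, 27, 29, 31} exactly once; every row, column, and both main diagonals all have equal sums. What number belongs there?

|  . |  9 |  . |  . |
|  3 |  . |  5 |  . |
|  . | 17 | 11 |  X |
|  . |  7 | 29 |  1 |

The 16 entries sum to 256, so each line sums to 256/4 = 64.
Row 4: 7 + 29 + 1 + ? = 64, so (4,1) = 27.
Column 2: 9 + 17 + 7 + ? = 64, so (2,2) = 31.
Using column 3: 5 + 11 + 29 + ? → (1,3) = 64 − 45 = 19.
The remaining cell in main diagonal is (1,1) = 64 − 43 = 21.
Anti-diagonal: 5 + 17 + 27 + ? = 64, so (1,4) = 15.
Row 2 needs 64; the known cells sum to 39, so (2,4) = 25.
From column 1, 64 − (21 + 3 + 27) gives (3,1) = 13.
From column 4, 64 − (15 + 25 + 1) gives (3,4) = 23.

23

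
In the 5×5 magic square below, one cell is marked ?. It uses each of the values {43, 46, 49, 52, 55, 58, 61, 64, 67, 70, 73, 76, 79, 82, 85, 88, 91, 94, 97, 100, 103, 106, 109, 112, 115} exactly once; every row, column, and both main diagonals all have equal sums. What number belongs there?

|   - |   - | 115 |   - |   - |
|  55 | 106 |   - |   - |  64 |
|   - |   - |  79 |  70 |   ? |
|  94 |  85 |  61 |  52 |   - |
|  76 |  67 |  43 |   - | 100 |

The 25 entries sum to 1975, so each line sums to 1975/5 = 395.
From row 4, 395 − (94 + 85 + 61 + 52) gives (4,5) = 103.
The remaining cell in row 5 is (5,4) = 395 − 286 = 109.
Column 3 needs 395; the known cells sum to 298, so (2,3) = 97.
Main diagonal must total 395; the given cells sum to 337, so (1,1) = 58.
Using row 2: 55 + 106 + 97 + 64 + ? → (2,4) = 395 − 322 = 73.
Column 1: 58 + 55 + 94 + 76 + ? = 395, so (3,1) = 112.
Using column 4: 73 + 70 + 52 + 109 + ? → (1,4) = 395 − 304 = 91.
Anti-diagonal must total 395; the given cells sum to 313, so (1,5) = 82.
Row 1: 58 + 115 + 91 + 82 + ? = 395, so (1,2) = 49.
From column 2, 395 − (49 + 106 + 85 + 67) gives (3,2) = 88.
The remaining cell in column 5 is (3,5) = 395 − 349 = 46.

46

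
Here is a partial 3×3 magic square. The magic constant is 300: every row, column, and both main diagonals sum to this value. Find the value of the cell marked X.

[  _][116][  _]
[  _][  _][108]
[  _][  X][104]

84

Column 3: 108 + 104 + ? = 300, so (1,3) = 88.
Row 1 needs 300; the known cells sum to 204, so (1,1) = 96.
The remaining cell in main diagonal is (2,2) = 300 − 200 = 100.
Using anti-diagonal: 88 + 100 + ? → (3,1) = 300 − 188 = 112.
From row 2, 300 − (100 + 108) gives (2,1) = 92.
Row 3: 112 + 104 + ? = 300, so (3,2) = 84.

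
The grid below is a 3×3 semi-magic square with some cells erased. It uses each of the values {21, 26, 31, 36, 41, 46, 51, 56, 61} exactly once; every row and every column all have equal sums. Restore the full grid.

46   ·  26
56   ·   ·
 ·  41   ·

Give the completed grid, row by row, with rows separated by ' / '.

46 51 26 / 56 31 36 / 21 41 61

The 9 entries sum to 369, so each line sums to 369/3 = 123.
Row 1 must total 123; the given cells sum to 72, so (1,2) = 51.
From column 1, 123 − (46 + 56) gives (3,1) = 21.
Column 2 needs 123; the known cells sum to 92, so (2,2) = 31.
Row 2 needs 123; the known cells sum to 87, so (2,3) = 36.
The remaining cell in row 3 is (3,3) = 123 − 62 = 61.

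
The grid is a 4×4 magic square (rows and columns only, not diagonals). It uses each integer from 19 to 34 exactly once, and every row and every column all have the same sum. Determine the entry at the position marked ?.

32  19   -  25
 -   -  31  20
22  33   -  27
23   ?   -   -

The entries are 19 through 34, which sum to 424, so each line sums to 424/4 = 106.
Row 1 must total 106; the given cells sum to 76, so (1,3) = 30.
Row 3: 22 + 33 + 27 + ? = 106, so (3,3) = 24.
Column 1 needs 106; the known cells sum to 77, so (2,1) = 29.
Column 3 needs 106; the known cells sum to 85, so (4,3) = 21.
The remaining cell in column 4 is (4,4) = 106 − 72 = 34.
Row 2 must total 106; the given cells sum to 80, so (2,2) = 26.
Row 4 must total 106; the given cells sum to 78, so (4,2) = 28.

28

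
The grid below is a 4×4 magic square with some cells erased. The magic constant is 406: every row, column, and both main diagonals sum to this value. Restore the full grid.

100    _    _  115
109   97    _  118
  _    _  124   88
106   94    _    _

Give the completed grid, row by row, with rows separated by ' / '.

100 112 79 115 / 109 97 82 118 / 91 103 124 88 / 106 94 121 85

Row 2: 109 + 97 + 118 + ? = 406, so (2,3) = 82.
From column 1, 406 − (100 + 109 + 106) gives (3,1) = 91.
Column 4 needs 406; the known cells sum to 321, so (4,4) = 85.
Anti-diagonal: 115 + 82 + 106 + ? = 406, so (3,2) = 103.
Row 4 needs 406; the known cells sum to 285, so (4,3) = 121.
Column 2 must total 406; the given cells sum to 294, so (1,2) = 112.
Using column 3: 82 + 124 + 121 + ? → (1,3) = 406 − 327 = 79.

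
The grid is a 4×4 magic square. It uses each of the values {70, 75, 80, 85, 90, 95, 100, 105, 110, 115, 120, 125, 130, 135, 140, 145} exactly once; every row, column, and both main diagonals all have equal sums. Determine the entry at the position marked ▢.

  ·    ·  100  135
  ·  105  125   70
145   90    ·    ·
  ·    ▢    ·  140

115

The 16 entries sum to 1720, so each line sums to 1720/4 = 430.
Row 2 needs 430; the known cells sum to 300, so (2,1) = 130.
From column 4, 430 − (135 + 70 + 140) gives (3,4) = 85.
Anti-diagonal: 135 + 125 + 90 + ? = 430, so (4,1) = 80.
Using row 3: 145 + 90 + 85 + ? → (3,3) = 430 − 320 = 110.
From column 1, 430 − (130 + 145 + 80) gives (1,1) = 75.
Column 3 must total 430; the given cells sum to 335, so (4,3) = 95.
Row 1 must total 430; the given cells sum to 310, so (1,2) = 120.
From row 4, 430 − (80 + 95 + 140) gives (4,2) = 115.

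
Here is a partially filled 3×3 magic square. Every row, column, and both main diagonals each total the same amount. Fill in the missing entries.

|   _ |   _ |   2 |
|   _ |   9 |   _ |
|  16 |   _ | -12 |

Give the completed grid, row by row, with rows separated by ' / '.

30 -5 2 / -19 9 37 / 16 23 -12

Anti-diagonal is already complete: 2 + 9 + 16 = 27, so that is the magic constant.
The remaining cell in row 3 is (3,2) = 27 − 4 = 23.
Column 2 must total 27; the given cells sum to 32, so (1,2) = -5.
Column 3: 2 + (-12) + ? = 27, so (2,3) = 37.
Main diagonal needs 27; the known cells sum to -3, so (1,1) = 30.
Row 2 must total 27; the given cells sum to 46, so (2,1) = -19.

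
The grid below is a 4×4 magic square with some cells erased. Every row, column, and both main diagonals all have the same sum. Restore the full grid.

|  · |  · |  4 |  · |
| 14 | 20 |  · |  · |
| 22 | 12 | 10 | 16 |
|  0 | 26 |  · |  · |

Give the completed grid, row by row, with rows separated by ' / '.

Row 3 is already complete: 22 + 12 + 10 + 16 = 60, so that is the magic constant.
The remaining cell in column 1 is (1,1) = 60 − 36 = 24.
Column 2 needs 60; the known cells sum to 58, so (1,2) = 2.
Main diagonal must total 60; the given cells sum to 54, so (4,4) = 6.
From row 1, 60 − (24 + 2 + 4) gives (1,4) = 30.
The remaining cell in row 4 is (4,3) = 60 − 32 = 28.
Using column 3: 4 + 10 + 28 + ? → (2,3) = 60 − 42 = 18.
Column 4: 30 + 16 + 6 + ? = 60, so (2,4) = 8.

24 2 4 30 / 14 20 18 8 / 22 12 10 16 / 0 26 28 6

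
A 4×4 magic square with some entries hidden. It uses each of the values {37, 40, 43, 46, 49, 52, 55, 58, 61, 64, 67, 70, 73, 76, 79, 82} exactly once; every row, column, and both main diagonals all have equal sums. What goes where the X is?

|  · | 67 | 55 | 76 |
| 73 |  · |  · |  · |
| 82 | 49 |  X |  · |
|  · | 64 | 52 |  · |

61

The 16 entries sum to 952, so each line sums to 952/4 = 238.
Row 1: 67 + 55 + 76 + ? = 238, so (1,1) = 40.
From column 1, 238 − (40 + 73 + 82) gives (4,1) = 43.
Using column 2: 67 + 49 + 64 + ? → (2,2) = 238 − 180 = 58.
Anti-diagonal needs 238; the known cells sum to 168, so (2,3) = 70.
Row 2 needs 238; the known cells sum to 201, so (2,4) = 37.
From row 4, 238 − (43 + 64 + 52) gives (4,4) = 79.
Column 3 needs 238; the known cells sum to 177, so (3,3) = 61.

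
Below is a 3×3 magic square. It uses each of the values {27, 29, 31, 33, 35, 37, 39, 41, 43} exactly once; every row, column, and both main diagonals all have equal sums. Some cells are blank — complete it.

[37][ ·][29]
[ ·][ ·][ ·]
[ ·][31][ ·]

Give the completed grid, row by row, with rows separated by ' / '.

The 9 entries sum to 315, so each line sums to 315/3 = 105.
The remaining cell in row 1 is (1,2) = 105 − 66 = 39.
Column 2: 39 + 31 + ? = 105, so (2,2) = 35.
Main diagonal must total 105; the given cells sum to 72, so (3,3) = 33.
Anti-diagonal: 29 + 35 + ? = 105, so (3,1) = 41.
Column 1 must total 105; the given cells sum to 78, so (2,1) = 27.
The remaining cell in column 3 is (2,3) = 105 − 62 = 43.

37 39 29 / 27 35 43 / 41 31 33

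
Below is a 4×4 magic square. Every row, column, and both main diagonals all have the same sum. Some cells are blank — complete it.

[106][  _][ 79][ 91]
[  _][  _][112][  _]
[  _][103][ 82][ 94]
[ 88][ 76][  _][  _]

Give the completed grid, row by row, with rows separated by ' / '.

106 118 79 91 / 85 97 112 100 / 115 103 82 94 / 88 76 121 109

Anti-diagonal is already complete: 91 + 112 + 103 + 88 = 394, so that is the magic constant.
Row 1: 106 + 79 + 91 + ? = 394, so (1,2) = 118.
Using row 3: 103 + 82 + 94 + ? → (3,1) = 394 − 279 = 115.
From column 1, 394 − (106 + 115 + 88) gives (2,1) = 85.
Column 2: 118 + 103 + 76 + ? = 394, so (2,2) = 97.
The remaining cell in column 3 is (4,3) = 394 − 273 = 121.
From main diagonal, 394 − (106 + 97 + 82) gives (4,4) = 109.
The remaining cell in row 2 is (2,4) = 394 − 294 = 100.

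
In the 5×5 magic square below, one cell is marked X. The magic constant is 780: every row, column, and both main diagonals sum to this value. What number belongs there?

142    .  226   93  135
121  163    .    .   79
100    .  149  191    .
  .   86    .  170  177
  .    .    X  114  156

72

From row 1, 780 − (142 + 226 + 93 + 135) gives (1,2) = 184.
Column 4 needs 780; the known cells sum to 568, so (2,4) = 212.
From column 5, 780 − (135 + 79 + 177 + 156) gives (3,5) = 233.
From anti-diagonal, 780 − (135 + 212 + 149 + 86) gives (5,1) = 198.
The remaining cell in row 2 is (2,3) = 780 − 575 = 205.
Row 3 needs 780; the known cells sum to 673, so (3,2) = 107.
The remaining cell in column 1 is (4,1) = 780 − 561 = 219.
Using column 2: 184 + 163 + 107 + 86 + ? → (5,2) = 780 − 540 = 240.
The remaining cell in row 4 is (4,3) = 780 − 652 = 128.
From row 5, 780 − (198 + 240 + 114 + 156) gives (5,3) = 72.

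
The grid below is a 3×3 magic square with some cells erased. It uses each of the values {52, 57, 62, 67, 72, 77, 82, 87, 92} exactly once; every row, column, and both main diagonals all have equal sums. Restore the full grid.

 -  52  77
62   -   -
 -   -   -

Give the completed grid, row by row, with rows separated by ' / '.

The 9 entries sum to 648, so each line sums to 648/3 = 216.
Row 1: 52 + 77 + ? = 216, so (1,1) = 87.
Using column 1: 87 + 62 + ? → (3,1) = 216 − 149 = 67.
From anti-diagonal, 216 − (77 + 67) gives (2,2) = 72.
Row 2 must total 216; the given cells sum to 134, so (2,3) = 82.
Column 2 needs 216; the known cells sum to 124, so (3,2) = 92.
Column 3: 77 + 82 + ? = 216, so (3,3) = 57.

87 52 77 / 62 72 82 / 67 92 57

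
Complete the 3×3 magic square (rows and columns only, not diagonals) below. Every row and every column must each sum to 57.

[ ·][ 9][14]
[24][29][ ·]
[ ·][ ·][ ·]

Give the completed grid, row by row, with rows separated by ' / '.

34 9 14 / 24 29 4 / -1 19 39

The remaining cell in row 1 is (1,1) = 57 − 23 = 34.
Row 2 must total 57; the given cells sum to 53, so (2,3) = 4.
Column 1 needs 57; the known cells sum to 58, so (3,1) = -1.
Using column 2: 9 + 29 + ? → (3,2) = 57 − 38 = 19.
Column 3 must total 57; the given cells sum to 18, so (3,3) = 39.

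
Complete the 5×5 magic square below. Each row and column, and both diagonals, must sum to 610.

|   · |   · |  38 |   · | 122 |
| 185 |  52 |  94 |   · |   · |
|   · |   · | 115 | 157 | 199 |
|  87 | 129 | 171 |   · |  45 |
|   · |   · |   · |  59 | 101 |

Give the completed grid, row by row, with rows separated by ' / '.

164 206 38 80 122 / 185 52 94 136 143 / 66 73 115 157 199 / 87 129 171 178 45 / 108 150 192 59 101

Row 4: 87 + 129 + 171 + 45 + ? = 610, so (4,4) = 178.
The remaining cell in column 3 is (5,3) = 610 − 418 = 192.
Column 5 must total 610; the given cells sum to 467, so (2,5) = 143.
From main diagonal, 610 − (52 + 115 + 178 + 101) gives (1,1) = 164.
Row 2: 185 + 52 + 94 + 143 + ? = 610, so (2,4) = 136.
Column 4: 136 + 157 + 178 + 59 + ? = 610, so (1,4) = 80.
Anti-diagonal needs 610; the known cells sum to 502, so (5,1) = 108.
From row 1, 610 − (164 + 38 + 80 + 122) gives (1,2) = 206.
Row 5 must total 610; the given cells sum to 460, so (5,2) = 150.
Column 1 needs 610; the known cells sum to 544, so (3,1) = 66.
Column 2: 206 + 52 + 129 + 150 + ? = 610, so (3,2) = 73.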